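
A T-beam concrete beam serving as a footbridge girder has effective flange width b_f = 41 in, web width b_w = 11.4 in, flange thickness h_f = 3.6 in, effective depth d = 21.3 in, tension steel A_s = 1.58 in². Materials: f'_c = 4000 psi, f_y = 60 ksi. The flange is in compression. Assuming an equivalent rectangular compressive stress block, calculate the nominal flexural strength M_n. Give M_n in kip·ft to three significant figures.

M_n ≈ 166 kip·ft

Tension: T = A_s f_y = 1.58 × 60 = 94.8 kips.
Try a within the flange: a = T/(0.85 f'_c b_f) = 94.8/(0.85 × 4 × 41) = 0.680 in.
Since a = 0.680 ≤ h_f = 3.6 in, the stress block lies entirely in the flange; analyse as a rectangular beam of width b_f.
M_n = T(d − a/2) = 94.8 × (21.3 − 0.34) = 1987.0 kip·in.
M_n = 1987.0/12 = 165.58 kip·ft.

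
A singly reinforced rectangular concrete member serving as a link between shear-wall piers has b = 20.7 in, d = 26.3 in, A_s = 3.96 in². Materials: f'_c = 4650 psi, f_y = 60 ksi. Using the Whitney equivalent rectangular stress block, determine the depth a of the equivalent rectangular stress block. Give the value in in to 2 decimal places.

a ≈ 2.90 in

T = A_s f_y = 3.96 × 60 = 237.6 kips.
a = T/(0.85 f'_c b) = 237.6/(0.85 × 4.65 × 20.7) = 2.90 in.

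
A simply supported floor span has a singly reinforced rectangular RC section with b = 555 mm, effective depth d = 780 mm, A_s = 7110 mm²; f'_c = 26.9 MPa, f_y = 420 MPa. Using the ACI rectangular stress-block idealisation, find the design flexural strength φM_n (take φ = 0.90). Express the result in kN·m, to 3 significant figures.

T = A_s f_y = 7110 × 420 = 2986200 N = 2986.2 kN.
From C = T: a = T/(0.85 f'_c b) = 2986200/(0.85 × 26.9 × 555) = 235.32 mm.
M_n = T(d − a/2) = 2986.2 kN × (780 − 117.66) mm = 1977.88 kN·m.
φM_n = 0.90 × 1977.88 = 1780.09 kN·m.

φM_n ≈ 1780 kN·m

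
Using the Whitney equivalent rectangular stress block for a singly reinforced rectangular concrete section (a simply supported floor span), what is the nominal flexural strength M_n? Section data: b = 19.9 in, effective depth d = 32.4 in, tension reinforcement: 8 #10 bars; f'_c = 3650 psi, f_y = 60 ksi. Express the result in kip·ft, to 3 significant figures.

M_n ≈ 1400 kip·ft

A_s = 8 × 1.27 = 10.16 in².
T = A_s f_y = 10.16 × 60 = 609.6 kips.
a = T/(0.85 f'_c b) = 609.6/(0.85 × 3.65 × 19.9) = 9.874 in.
M_n = T(d − a/2) = 609.6 × (32.4 − 4.937) = 16741.4 kip·in = 16741.4/12 = 1395.12 kip·ft.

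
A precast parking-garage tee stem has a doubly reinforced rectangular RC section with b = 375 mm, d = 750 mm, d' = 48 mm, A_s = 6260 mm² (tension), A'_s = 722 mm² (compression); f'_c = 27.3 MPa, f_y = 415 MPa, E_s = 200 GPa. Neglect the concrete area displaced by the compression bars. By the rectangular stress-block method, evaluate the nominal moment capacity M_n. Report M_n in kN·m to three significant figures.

M_n ≈ 1630 kN·m

Assume both tension and compression steel yield.
Net tension couple steel: A_s − A'_s = 5538 mm².
a = (A_s − A'_s) f_y / (0.85 f'_c b) = 2298270/(0.85 × 27.3 × 375) = 264.11 mm.
c = a/β₁ = 264.11/0.85 = 310.72 mm; ε'_s = 0.003(c − d')/c = 0.0025 ≥ f_y/E_s = 0.0021, so compression steel does yield.
M_n = (A_s − A'_s) f_y (d − a/2) + A'_s f_y (d − d') = [2298270 × (750 − 132.055) + 299630 × (750 − 48)] × 10⁻⁶ = 1420.20 + 210.34 = 1630.54 kN·m.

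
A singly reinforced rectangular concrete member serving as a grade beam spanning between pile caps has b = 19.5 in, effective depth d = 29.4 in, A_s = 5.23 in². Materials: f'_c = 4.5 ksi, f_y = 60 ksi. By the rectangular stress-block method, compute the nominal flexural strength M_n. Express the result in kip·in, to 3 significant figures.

M_n ≈ 8570 kip·in

T = A_s f_y = 5.23 × 60 = 313.8 kips.
a = T/(0.85 f'_c b) = 313.8/(0.85 × 4.5 × 19.5) = 4.207 in.
M_n = T(d − a/2) = 313.8 × (29.4 − 2.1035) = 8565.6 kip·in.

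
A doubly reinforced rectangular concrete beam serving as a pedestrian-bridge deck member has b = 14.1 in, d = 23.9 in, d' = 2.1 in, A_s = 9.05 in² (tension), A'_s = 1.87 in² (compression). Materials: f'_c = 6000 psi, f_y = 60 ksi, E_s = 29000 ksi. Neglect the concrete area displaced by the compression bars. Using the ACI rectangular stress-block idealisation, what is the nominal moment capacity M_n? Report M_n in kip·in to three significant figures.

Assume both steels yield.
a = (A_s − A'_s) f_y/(0.85 f'_c b) = (9.05 − 1.87) × 60/(0.85 × 6 × 14.1) = 5.991 in.
c = a/β₁ = 5.991/0.75 = 7.988 in; ε'_s = 0.003(c − d')/c = 0.0022 ≥ ε_y = 0.0021, so the compression steel yields.
M_n = (A_s − A'_s) f_y (d − a/2) + A'_s f_y (d − d') = 430.8 × (23.9 − 2.9955) + 112.2 × (23.9 − 2.1) = 9005.7 + 2446.0 = 11451.7 kip·in.

M_n ≈ 11500 kip·in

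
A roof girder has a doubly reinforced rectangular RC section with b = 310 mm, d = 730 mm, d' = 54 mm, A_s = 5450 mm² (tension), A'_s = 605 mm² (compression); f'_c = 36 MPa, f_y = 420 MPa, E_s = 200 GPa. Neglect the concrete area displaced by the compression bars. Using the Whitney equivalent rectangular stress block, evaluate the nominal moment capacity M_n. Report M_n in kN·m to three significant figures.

M_n ≈ 1440 kN·m

Assume both tension and compression steel yield.
Net tension couple steel: A_s − A'_s = 4845 mm².
a = (A_s − A'_s) f_y / (0.85 f'_c b) = 2034900/(0.85 × 36 × 310) = 214.52 mm.
c = a/β₁ = 214.52/0.793 = 270.52 mm; ε'_s = 0.003(c − d')/c = 0.0024 ≥ f_y/E_s = 0.0021, so compression steel does yield.
M_n = (A_s − A'_s) f_y (d − a/2) + A'_s f_y (d − d') = [2034900 × (730 − 107.26) + 254100 × (730 − 54)] × 10⁻⁶ = 1267.21 + 171.77 = 1438.98 kN·m.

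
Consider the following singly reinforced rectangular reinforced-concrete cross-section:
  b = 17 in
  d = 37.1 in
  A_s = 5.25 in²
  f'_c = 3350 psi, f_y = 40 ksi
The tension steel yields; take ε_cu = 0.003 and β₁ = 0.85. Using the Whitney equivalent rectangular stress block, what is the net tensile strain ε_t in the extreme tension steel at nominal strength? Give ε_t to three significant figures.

ε_t ≈ 0.0188

a = A_s f_y/(0.85 f'_c b) = 4.338 in.
β₁ = 0.85, so c = a/β₁ = 4.338/0.85 = 5.104 in.
From the linear strain diagram with ε_cu = 0.003: ε_t = 0.003 (d − c)/c = 0.003 × (37.1 − 5.104)/5.104 = 0.0188.
Since ε_t ≥ 0.005, the section is tension-controlled.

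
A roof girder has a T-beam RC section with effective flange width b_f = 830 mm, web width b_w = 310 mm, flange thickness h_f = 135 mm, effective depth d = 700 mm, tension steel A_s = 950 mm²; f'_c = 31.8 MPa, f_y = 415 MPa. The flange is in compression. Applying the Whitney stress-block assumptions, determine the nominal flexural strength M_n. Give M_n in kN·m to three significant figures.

M_n ≈ 273 kN·m

Tension: T = A_s f_y = 950 × 415 = 394250 N.
Try a within the flange: a = T/(0.85 f'_c b_f) = 394250/(0.85 × 31.8 × 830) = 17.57 mm.
Since a = 17.57 ≤ h_f = 135 mm, the stress block lies entirely in the flange; analyse as a rectangular beam of width b_f.
M_n = T(d − a/2) = 394250 × (700 − 8.785) = 272.51 × 10⁶ N·mm.
M_n = 272.51 kN·m.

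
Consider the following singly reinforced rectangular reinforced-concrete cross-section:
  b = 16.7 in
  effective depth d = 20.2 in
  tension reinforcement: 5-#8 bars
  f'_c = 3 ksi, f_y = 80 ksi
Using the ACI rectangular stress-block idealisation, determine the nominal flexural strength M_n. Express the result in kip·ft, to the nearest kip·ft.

A_s = 5 × 0.79 = 3.95 in².
T = A_s f_y = 3.95 × 80 = 316 kips.
a = T/(0.85 f'_c b) = 316/(0.85 × 3 × 16.7) = 7.420 in.
M_n = T(d − a/2) = 316 × (20.2 − 3.71) = 5210.8 kip·in = 5210.8/12 = 434.23 kip·ft.

M_n ≈ 434 kip·ft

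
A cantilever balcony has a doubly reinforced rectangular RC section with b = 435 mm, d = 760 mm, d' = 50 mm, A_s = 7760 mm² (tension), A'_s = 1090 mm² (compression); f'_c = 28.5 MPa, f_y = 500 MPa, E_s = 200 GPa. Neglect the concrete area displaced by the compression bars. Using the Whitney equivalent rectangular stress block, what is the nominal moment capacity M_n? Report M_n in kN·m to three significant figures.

M_n ≈ 2390 kN·m

Assume both tension and compression steel yield.
Net tension couple steel: A_s − A'_s = 6670 mm².
a = (A_s − A'_s) f_y / (0.85 f'_c b) = 3335000/(0.85 × 28.5 × 435) = 316.48 mm.
c = a/β₁ = 316.48/0.846 = 374.09 mm; ε'_s = 0.003(c − d')/c = 0.0026 ≥ f_y/E_s = 0.0025, so compression steel does yield.
M_n = (A_s − A'_s) f_y (d − a/2) + A'_s f_y (d − d') = [3335000 × (760 − 158.24) + 545000 × (760 − 50)] × 10⁻⁶ = 2006.87 + 386.95 = 2393.82 kN·m.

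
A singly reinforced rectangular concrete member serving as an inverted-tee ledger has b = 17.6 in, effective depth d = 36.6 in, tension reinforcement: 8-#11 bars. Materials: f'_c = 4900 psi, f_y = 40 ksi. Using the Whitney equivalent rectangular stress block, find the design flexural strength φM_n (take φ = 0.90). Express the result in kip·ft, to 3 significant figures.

φM_n ≈ 1240 kip·ft

A_s = 8 × 1.56 = 12.48 in².
T = A_s f_y = 12.48 × 40 = 499.2 kips.
a = T/(0.85 f'_c b) = 499.2/(0.85 × 4.9 × 17.6) = 6.810 in.
M_n = T(d − a/2) = 499.2 × (36.6 − 3.405) = 16570.9 kip·in = 16570.9/12 = 1380.91 kip·ft.
φM_n = 0.90 × 1380.91 = 1242.82 kip·ft.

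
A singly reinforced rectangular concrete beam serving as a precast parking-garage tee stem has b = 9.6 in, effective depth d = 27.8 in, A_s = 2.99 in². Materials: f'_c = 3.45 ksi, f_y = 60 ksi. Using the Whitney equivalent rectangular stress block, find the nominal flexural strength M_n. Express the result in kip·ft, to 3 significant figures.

T = A_s f_y = 2.99 × 60 = 179.4 kips.
a = T/(0.85 f'_c b) = 179.4/(0.85 × 3.45 × 9.6) = 6.373 in.
M_n = T(d − a/2) = 179.4 × (27.8 − 3.1865) = 4415.7 kip·in = 4415.7/12 = 367.98 kip·ft.

M_n ≈ 368 kip·ft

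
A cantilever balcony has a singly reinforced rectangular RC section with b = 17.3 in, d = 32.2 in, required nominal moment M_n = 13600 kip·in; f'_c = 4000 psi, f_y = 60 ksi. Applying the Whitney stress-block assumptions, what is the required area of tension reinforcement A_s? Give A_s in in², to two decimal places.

From M_n = 0.85 f'_c a b (d − a/2):
a = d − √(d² − 2M_n/(0.85 f'_c b)) = 32.2 − √(32.2² − 2 × 13600/(0.85 × 4 × 17.3)) = 8.233 in.
A_s = 0.85 f'_c a b / f_y = 0.85 × 4 × 8.233 × 17.3 / 60 = 8.071 in².

A_s ≈ 8.07 in²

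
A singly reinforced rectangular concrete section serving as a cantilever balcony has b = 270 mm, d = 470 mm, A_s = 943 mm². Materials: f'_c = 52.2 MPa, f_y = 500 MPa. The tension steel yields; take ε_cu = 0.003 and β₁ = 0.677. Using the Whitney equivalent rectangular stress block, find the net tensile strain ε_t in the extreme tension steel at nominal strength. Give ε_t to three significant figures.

ε_t ≈ 0.0213

a = A_s f_y/(0.85 f'_c b) = 39.36 mm.
β₁ = 0.677, so c = a/β₁ = 39.36/0.677 = 58.14 mm.
From the linear strain diagram with ε_cu = 0.003: ε_t = 0.003 (d − c)/c = 0.003 × (470 − 58.14)/58.14 = 0.0213.
Since ε_t ≥ 0.005, the section is tension-controlled.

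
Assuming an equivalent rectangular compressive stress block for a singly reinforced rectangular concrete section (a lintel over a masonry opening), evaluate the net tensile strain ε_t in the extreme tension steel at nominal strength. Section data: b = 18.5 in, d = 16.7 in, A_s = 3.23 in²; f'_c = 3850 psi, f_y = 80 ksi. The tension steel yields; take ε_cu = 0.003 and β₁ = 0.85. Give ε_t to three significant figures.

ε_t ≈ 0.00698

a = A_s f_y/(0.85 f'_c b) = 4.268 in.
β₁ = 0.85, so c = a/β₁ = 4.268/0.85 = 5.021 in.
From the linear strain diagram with ε_cu = 0.003: ε_t = 0.003 (d − c)/c = 0.003 × (16.7 − 5.021)/5.021 = 0.00698.
Since ε_t ≥ 0.005, the section is tension-controlled.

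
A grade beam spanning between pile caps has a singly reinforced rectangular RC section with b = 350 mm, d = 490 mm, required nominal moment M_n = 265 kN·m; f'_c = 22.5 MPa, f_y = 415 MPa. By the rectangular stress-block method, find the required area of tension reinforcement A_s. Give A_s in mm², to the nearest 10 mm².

With M_n = 0.85 f'_c a b (d − a/2), solve the quadratic for a:
a = d − √(d² − 2M_n/(0.85 f'_c b)) = 490 − √(490² − 2 × 265×10⁶/(0.85 × 22.5 × 350)) = 88.85 mm.
A_s = 0.85 f'_c a b / f_y = 0.85 × 22.5 × 88.85 × 350 / 415 = 1433.1 mm².

A_s ≈ 1430 mm²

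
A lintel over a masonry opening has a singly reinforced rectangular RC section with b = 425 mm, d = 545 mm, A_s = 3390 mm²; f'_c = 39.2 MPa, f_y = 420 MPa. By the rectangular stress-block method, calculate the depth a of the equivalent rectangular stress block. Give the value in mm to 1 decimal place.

a ≈ 100.5 mm

T = A_s f_y = 3390 × 420 = 1423800 N = 1423.8 kN.
Setting C = 0.85 f'_c a b equal to T: a = 1423800/(0.85 × 39.2 × 425) = 100.5 mm.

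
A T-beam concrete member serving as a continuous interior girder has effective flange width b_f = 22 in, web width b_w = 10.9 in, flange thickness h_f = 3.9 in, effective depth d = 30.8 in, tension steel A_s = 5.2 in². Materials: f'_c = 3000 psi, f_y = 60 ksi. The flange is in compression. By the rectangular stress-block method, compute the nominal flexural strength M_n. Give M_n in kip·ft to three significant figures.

Tension: T = A_s f_y = 5.2 × 60 = 312 kips.
Try a within the flange: a = T/(0.85 f'_c b_f) = 312/(0.85 × 3 × 22) = 5.561 in.
a = 5.561 > h_f = 3.9 in: the block extends into the web. Split into flange-overhang and web parts.
C_f = 0.85 f'_c (b_f − b_w) h_f = 0.85 × 3 × (22 − 10.9) × 3.9 = 110.4 kips.
Remaining web compression depth: a_w = (T − C_f)/(0.85 f'_c b_w) = (312 − 110.4)/(0.85 × 3 × 10.9) = 7.253 in.
M_n = C_f(d − h_f/2) + (T − C_f)(d − a_w/2) = 110.4 × (30.8 − 1.95) + 201.6 × (30.8 − 3.6265) = 3185.0 + 5478.2 = 8663.2 kip·in.
M_n = 8663.2/12 = 721.93 kip·ft.

M_n ≈ 722 kip·ft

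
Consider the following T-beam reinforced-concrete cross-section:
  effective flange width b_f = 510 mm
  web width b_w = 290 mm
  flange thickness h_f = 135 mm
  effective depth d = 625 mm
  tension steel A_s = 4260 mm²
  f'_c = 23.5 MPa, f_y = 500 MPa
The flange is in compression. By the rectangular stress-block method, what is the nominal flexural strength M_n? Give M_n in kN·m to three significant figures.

Tension: T = A_s f_y = 4260 × 500 = 2130000 N.
Try a within the flange: a = T/(0.85 f'_c b_f) = 2130000/(0.85 × 23.5 × 510) = 209.08 mm.
a = 209.08 > h_f = 135 mm: the block extends into the web. Split into flange-overhang and web parts.
C_f = 0.85 f'_c (b_f − b_w) h_f = 0.85 × 23.5 × (510 − 290) × 135 = 593258 N.
Remaining web compression depth: a_w = (T − C_f)/(0.85 f'_c b_w) = (2130000 − 593258)/(0.85 × 23.5 × 290) = 265.29 mm.
M_n = C_f(d − h_f/2) + (T − C_f)(d − a_w/2) = 593258 × (625 − 67.5) + 1536742 × (625 − 132.645) = 330.74 + 756.62 = 1087.36 × 10⁶ N·mm.
M_n = 1087.36 kN·m.

M_n ≈ 1090 kN·m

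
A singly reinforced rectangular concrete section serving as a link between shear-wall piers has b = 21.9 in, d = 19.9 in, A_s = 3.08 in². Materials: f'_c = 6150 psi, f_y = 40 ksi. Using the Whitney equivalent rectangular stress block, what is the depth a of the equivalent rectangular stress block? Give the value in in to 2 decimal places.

T = A_s f_y = 3.08 × 40 = 123.2 kips.
a = T/(0.85 f'_c b) = 123.2/(0.85 × 6.15 × 21.9) = 1.08 in.

a ≈ 1.08 in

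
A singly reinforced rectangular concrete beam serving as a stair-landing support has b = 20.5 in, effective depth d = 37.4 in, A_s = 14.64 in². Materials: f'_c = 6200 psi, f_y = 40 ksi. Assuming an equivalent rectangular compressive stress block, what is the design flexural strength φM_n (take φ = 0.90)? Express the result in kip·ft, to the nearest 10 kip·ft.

T = A_s f_y = 14.64 × 40 = 585.6 kips.
a = T/(0.85 f'_c b) = 585.6/(0.85 × 6.2 × 20.5) = 5.420 in.
M_n = T(d − a/2) = 585.6 × (37.4 − 2.71) = 20314.5 kip·in = 20314.5/12 = 1692.88 kip·ft.
φM_n = 0.90 × 1692.88 = 1523.59 kip·ft.

φM_n ≈ 1520 kip·ft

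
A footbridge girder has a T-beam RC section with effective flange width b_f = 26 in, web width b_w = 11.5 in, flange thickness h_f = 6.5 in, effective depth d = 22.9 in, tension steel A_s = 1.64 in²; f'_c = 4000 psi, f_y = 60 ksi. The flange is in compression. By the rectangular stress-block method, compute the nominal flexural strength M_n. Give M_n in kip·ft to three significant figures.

M_n ≈ 183 kip·ft

Tension: T = A_s f_y = 1.64 × 60 = 98.4 kips.
Try a within the flange: a = T/(0.85 f'_c b_f) = 98.4/(0.85 × 4 × 26) = 1.113 in.
Since a = 1.113 ≤ h_f = 6.5 in, the stress block lies entirely in the flange; analyse as a rectangular beam of width b_f.
M_n = T(d − a/2) = 98.4 × (22.9 − 0.5565) = 2198.6 kip·in.
M_n = 2198.6/12 = 183.22 kip·ft.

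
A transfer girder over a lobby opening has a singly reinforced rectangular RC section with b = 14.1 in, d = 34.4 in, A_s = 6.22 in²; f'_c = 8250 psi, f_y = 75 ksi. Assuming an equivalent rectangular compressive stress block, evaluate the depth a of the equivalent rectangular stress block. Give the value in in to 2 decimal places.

a ≈ 4.72 in

T = A_s f_y = 6.22 × 75 = 466.5 kips.
a = T/(0.85 f'_c b) = 466.5/(0.85 × 8.25 × 14.1) = 4.72 in.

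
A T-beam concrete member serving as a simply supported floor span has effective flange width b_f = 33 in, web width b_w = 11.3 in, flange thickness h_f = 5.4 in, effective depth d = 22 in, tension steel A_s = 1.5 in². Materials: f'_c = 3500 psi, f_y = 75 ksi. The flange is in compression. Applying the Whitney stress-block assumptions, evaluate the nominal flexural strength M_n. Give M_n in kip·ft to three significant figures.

Tension: T = A_s f_y = 1.5 × 75 = 112.5 kips.
Try a within the flange: a = T/(0.85 f'_c b_f) = 112.5/(0.85 × 3.5 × 33) = 1.146 in.
Since a = 1.146 ≤ h_f = 5.4 in, the stress block lies entirely in the flange; analyse as a rectangular beam of width b_f.
M_n = T(d − a/2) = 112.5 × (22 − 0.573) = 2410.5 kip·in.
M_n = 2410.5/12 = 200.88 kip·ft.

M_n ≈ 201 kip·ft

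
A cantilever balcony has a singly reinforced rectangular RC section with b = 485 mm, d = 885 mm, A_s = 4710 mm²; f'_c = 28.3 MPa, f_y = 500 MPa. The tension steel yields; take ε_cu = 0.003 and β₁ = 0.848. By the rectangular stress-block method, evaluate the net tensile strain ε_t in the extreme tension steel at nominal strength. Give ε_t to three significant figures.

ε_t ≈ 0.00815

a = A_s f_y/(0.85 f'_c b) = 201.86 mm.
β₁ = 0.848, so c = a/β₁ = 201.86/0.848 = 238.04 mm.
From the linear strain diagram with ε_cu = 0.003: ε_t = 0.003 (d − c)/c = 0.003 × (885 − 238.04)/238.04 = 0.00815.
Since ε_t ≥ 0.005, the section is tension-controlled.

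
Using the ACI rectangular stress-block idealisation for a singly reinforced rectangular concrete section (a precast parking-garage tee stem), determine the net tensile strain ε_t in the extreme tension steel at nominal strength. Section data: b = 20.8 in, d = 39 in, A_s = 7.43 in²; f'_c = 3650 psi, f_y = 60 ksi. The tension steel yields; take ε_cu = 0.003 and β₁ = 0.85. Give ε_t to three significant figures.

ε_t ≈ 0.0114

a = A_s f_y/(0.85 f'_c b) = 6.908 in.
β₁ = 0.85, so c = a/β₁ = 6.908/0.85 = 8.127 in.
From the linear strain diagram with ε_cu = 0.003: ε_t = 0.003 (d − c)/c = 0.003 × (39 − 8.127)/8.127 = 0.0114.
Since ε_t ≥ 0.005, the section is tension-controlled.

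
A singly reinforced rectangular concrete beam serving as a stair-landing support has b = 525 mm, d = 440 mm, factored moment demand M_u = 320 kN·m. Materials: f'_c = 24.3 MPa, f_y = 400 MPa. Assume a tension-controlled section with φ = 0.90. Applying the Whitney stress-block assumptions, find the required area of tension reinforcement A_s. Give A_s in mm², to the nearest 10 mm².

M_n = M_u/φ = 320/0.90 = 355.556 kN·m.
With M_n = 0.85 f'_c a b (d − a/2), solve the quadratic for a:
a = d − √(d² − 2M_n/(0.85 f'_c b)) = 440 − √(440² − 2 × 355.556×10⁶/(0.85 × 24.3 × 525)) = 82.20 mm.
A_s = 0.85 f'_c a b / f_y = 0.85 × 24.3 × 82.20 × 525 / 400 = 2228.4 mm².

A_s ≈ 2230 mm²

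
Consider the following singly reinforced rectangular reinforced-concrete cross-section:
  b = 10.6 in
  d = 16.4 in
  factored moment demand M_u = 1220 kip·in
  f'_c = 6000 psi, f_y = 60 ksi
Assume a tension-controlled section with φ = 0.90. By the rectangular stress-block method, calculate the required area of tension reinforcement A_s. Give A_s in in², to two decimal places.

M_n = M_u/φ = 1220/0.90 = 1355.56 kip·in.
From M_n = 0.85 f'_c a b (d − a/2):
a = d − √(d² − 2M_n/(0.85 f'_c b)) = 16.4 − √(16.4² − 2 × 1355.56/(0.85 × 6 × 10.6)) = 1.608 in.
A_s = 0.85 f'_c a b / f_y = 0.85 × 6 × 1.608 × 10.6 / 60 = 1.449 in².

A_s ≈ 1.45 in²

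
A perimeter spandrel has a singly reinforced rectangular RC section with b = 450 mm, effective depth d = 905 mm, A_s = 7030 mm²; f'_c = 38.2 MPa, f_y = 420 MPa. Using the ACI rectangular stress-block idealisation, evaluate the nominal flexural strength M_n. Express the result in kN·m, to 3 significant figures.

M_n ≈ 2370 kN·m

T = A_s f_y = 7030 × 420 = 2952600 N = 2952.6 kN.
From C = T: a = T/(0.85 f'_c b) = 2952600/(0.85 × 38.2 × 450) = 202.07 mm.
M_n = T(d − a/2) = 2952.6 kN × (905 − 101.035) mm = 2373.79 kN·m.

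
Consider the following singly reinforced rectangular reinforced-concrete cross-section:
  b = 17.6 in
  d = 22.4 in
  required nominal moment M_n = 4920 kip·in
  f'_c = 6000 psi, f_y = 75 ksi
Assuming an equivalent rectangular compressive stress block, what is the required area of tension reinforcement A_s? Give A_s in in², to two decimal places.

A_s ≈ 3.11 in²

From M_n = 0.85 f'_c a b (d − a/2):
a = d − √(d² − 2M_n/(0.85 f'_c b)) = 22.4 − √(22.4² − 2 × 4920/(0.85 × 6 × 17.6)) = 2.598 in.
A_s = 0.85 f'_c a b / f_y = 0.85 × 6 × 2.598 × 17.6 / 75 = 3.109 in².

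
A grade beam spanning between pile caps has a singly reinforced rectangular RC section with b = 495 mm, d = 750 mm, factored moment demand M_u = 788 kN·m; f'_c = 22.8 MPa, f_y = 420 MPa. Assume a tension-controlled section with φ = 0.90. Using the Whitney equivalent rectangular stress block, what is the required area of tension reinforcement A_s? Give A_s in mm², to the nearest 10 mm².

A_s ≈ 3050 mm²

M_n = M_u/φ = 788/0.90 = 875.556 kN·m.
With M_n = 0.85 f'_c a b (d − a/2), solve the quadratic for a:
a = d − √(d² − 2M_n/(0.85 f'_c b)) = 750 − √(750² − 2 × 875.556×10⁶/(0.85 × 22.8 × 495)) = 133.59 mm.
A_s = 0.85 f'_c a b / f_y = 0.85 × 22.8 × 133.59 × 495 / 420 = 3051.3 mm².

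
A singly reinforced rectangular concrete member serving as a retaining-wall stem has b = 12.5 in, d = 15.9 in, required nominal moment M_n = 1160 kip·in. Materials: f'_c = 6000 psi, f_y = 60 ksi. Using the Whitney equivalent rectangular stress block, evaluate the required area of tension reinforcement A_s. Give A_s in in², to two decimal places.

A_s ≈ 1.26 in²

From M_n = 0.85 f'_c a b (d − a/2):
a = d − √(d² − 2M_n/(0.85 f'_c b)) = 15.9 − √(15.9² − 2 × 1160/(0.85 × 6 × 12.5)) = 1.189 in.
A_s = 0.85 f'_c a b / f_y = 0.85 × 6 × 1.189 × 12.5 / 60 = 1.263 in².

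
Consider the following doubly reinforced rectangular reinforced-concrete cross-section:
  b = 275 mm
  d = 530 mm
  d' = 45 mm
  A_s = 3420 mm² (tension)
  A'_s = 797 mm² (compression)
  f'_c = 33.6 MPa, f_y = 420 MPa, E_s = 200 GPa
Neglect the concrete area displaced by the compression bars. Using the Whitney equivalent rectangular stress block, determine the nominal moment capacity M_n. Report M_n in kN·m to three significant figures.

M_n ≈ 669 kN·m

Assume both tension and compression steel yield.
Net tension couple steel: A_s − A'_s = 2623 mm².
a = (A_s − A'_s) f_y / (0.85 f'_c b) = 1101660/(0.85 × 33.6 × 275) = 140.27 mm.
c = a/β₁ = 140.27/0.81 = 173.17 mm; ε'_s = 0.003(c − d')/c = 0.0022 ≥ f_y/E_s = 0.0021, so compression steel does yield.
M_n = (A_s − A'_s) f_y (d − a/2) + A'_s f_y (d − d') = [1101660 × (530 − 70.135) + 334740 × (530 − 45)] × 10⁻⁶ = 506.61 + 162.35 = 668.96 kN·m.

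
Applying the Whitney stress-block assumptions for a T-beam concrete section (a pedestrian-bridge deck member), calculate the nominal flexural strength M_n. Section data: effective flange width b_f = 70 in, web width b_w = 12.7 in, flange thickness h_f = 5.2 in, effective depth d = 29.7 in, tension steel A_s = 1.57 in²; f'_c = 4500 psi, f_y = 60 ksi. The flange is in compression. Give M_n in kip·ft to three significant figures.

M_n ≈ 232 kip·ft

Tension: T = A_s f_y = 1.57 × 60 = 94.2 kips.
Try a within the flange: a = T/(0.85 f'_c b_f) = 94.2/(0.85 × 4.5 × 70) = 0.352 in.
Since a = 0.352 ≤ h_f = 5.2 in, the stress block lies entirely in the flange; analyse as a rectangular beam of width b_f.
M_n = T(d − a/2) = 94.2 × (29.7 − 0.176) = 2781.2 kip·in.
M_n = 2781.2/12 = 231.77 kip·ft.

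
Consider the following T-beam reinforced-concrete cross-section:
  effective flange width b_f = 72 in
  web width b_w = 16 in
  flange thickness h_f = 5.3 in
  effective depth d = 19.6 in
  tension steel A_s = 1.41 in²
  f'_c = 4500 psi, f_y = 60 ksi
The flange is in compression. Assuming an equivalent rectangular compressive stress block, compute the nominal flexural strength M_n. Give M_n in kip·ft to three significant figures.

Tension: T = A_s f_y = 1.41 × 60 = 84.6 kips.
Try a within the flange: a = T/(0.85 f'_c b_f) = 84.6/(0.85 × 4.5 × 72) = 0.307 in.
Since a = 0.307 ≤ h_f = 5.3 in, the stress block lies entirely in the flange; analyse as a rectangular beam of width b_f.
M_n = T(d − a/2) = 84.6 × (19.6 − 0.1535) = 1645.2 kip·in.
M_n = 1645.2/12 = 137.10 kip·ft.

M_n ≈ 137 kip·ft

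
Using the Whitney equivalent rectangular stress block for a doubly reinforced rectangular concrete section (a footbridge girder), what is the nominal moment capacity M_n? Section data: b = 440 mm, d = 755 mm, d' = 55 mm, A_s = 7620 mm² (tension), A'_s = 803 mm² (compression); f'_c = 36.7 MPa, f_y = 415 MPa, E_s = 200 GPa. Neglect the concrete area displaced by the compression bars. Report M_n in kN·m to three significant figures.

Assume both tension and compression steel yield.
Net tension couple steel: A_s − A'_s = 6817 mm².
a = (A_s − A'_s) f_y / (0.85 f'_c b) = 2829055/(0.85 × 36.7 × 440) = 206.11 mm.
c = a/β₁ = 206.11/0.788 = 261.56 mm; ε'_s = 0.003(c − d')/c = 0.0024 ≥ f_y/E_s = 0.0021, so compression steel does yield.
M_n = (A_s − A'_s) f_y (d − a/2) + A'_s f_y (d − d') = [2829055 × (755 − 103.055) + 333245 × (755 − 55)] × 10⁻⁶ = 1844.39 + 233.27 = 2077.66 kN·m.

M_n ≈ 2080 kN·m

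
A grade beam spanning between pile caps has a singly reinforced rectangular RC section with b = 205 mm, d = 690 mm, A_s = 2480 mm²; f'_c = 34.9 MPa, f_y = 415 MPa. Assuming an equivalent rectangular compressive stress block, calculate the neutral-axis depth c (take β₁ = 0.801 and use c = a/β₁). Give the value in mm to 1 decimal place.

c ≈ 211.3 mm

T = A_s f_y = 2480 × 415 = 1029200 N = 1029.2 kN.
Setting C = 0.85 f'_c a b equal to T: a = 1029200/(0.85 × 34.9 × 205) = 169.239 mm.
With β₁ = 0.801, c = a/β₁ = 169.239/0.801 = 211.3 mm.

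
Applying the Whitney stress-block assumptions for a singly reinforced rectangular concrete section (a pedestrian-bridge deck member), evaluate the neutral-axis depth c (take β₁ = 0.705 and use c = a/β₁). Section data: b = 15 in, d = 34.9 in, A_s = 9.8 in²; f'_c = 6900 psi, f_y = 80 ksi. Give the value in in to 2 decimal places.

c ≈ 12.64 in

T = A_s f_y = 9.8 × 80 = 784 kips.
a = T/(0.85 f'_c b) = 784/(0.85 × 6.9 × 15) = 8.9116 in.
With β₁ = 0.705, c = a/β₁ = 8.9116/0.705 = 12.64 in.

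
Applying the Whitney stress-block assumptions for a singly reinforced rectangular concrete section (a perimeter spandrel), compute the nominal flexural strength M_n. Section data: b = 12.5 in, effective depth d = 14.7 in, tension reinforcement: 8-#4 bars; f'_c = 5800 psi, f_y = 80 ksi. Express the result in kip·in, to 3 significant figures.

M_n ≈ 1750 kip·in

A_s = 8 × 0.2 = 1.6 in².
T = A_s f_y = 1.6 × 80 = 128 kips.
a = T/(0.85 f'_c b) = 128/(0.85 × 5.8 × 12.5) = 2.077 in.
M_n = T(d − a/2) = 128 × (14.7 − 1.0385) = 1748.7 kip·in.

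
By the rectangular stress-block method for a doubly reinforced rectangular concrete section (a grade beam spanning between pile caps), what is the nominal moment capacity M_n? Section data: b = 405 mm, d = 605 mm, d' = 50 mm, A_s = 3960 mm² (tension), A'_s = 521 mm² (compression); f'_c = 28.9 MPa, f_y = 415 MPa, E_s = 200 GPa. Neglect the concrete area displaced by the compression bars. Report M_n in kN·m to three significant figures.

Assume both tension and compression steel yield.
Net tension couple steel: A_s − A'_s = 3439 mm².
a = (A_s − A'_s) f_y / (0.85 f'_c b) = 1427185/(0.85 × 28.9 × 405) = 143.45 mm.
c = a/β₁ = 143.45/0.844 = 169.96 mm; ε'_s = 0.003(c − d')/c = 0.0021 ≥ f_y/E_s = 0.0021, so compression steel does yield.
M_n = (A_s − A'_s) f_y (d − a/2) + A'_s f_y (d − d') = [1427185 × (605 − 71.725) + 216215 × (605 − 50)] × 10⁻⁶ = 761.08 + 120.00 = 881.08 kN·m.

M_n ≈ 881 kN·m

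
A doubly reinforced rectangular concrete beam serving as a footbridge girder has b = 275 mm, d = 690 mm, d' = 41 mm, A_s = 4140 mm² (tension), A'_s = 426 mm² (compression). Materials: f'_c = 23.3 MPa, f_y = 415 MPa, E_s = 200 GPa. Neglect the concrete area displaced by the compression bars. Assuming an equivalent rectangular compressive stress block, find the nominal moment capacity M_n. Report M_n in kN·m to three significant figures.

M_n ≈ 960 kN·m

Assume both tension and compression steel yield.
Net tension couple steel: A_s − A'_s = 3714 mm².
a = (A_s − A'_s) f_y / (0.85 f'_c b) = 1541310/(0.85 × 23.3 × 275) = 283.00 mm.
c = a/β₁ = 283.00/0.85 = 332.94 mm; ε'_s = 0.003(c − d')/c = 0.0026 ≥ f_y/E_s = 0.0021, so compression steel does yield.
M_n = (A_s − A'_s) f_y (d − a/2) + A'_s f_y (d − d') = [1541310 × (690 − 141.5) + 176790 × (690 − 41)] × 10⁻⁶ = 845.41 + 114.74 = 960.15 kN·m.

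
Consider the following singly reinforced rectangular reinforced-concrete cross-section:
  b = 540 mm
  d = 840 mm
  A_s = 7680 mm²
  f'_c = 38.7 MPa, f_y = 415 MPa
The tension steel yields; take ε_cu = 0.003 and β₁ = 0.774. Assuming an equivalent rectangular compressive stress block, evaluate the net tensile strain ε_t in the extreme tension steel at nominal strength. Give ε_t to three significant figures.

ε_t ≈ 0.00787

a = A_s f_y/(0.85 f'_c b) = 179.43 mm.
β₁ = 0.774, so c = a/β₁ = 179.43/0.774 = 231.82 mm.
From the linear strain diagram with ε_cu = 0.003: ε_t = 0.003 (d − c)/c = 0.003 × (840 − 231.82)/231.82 = 0.00787.
Since ε_t ≥ 0.005, the section is tension-controlled.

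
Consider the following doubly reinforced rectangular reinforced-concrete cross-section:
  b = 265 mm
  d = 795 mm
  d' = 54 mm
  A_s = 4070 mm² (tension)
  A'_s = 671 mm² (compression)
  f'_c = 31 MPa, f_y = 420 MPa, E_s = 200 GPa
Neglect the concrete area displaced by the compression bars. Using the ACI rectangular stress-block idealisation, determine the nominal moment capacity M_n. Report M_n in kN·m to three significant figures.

M_n ≈ 1200 kN·m

Assume both tension and compression steel yield.
Net tension couple steel: A_s − A'_s = 3399 mm².
a = (A_s − A'_s) f_y / (0.85 f'_c b) = 1427580/(0.85 × 31 × 265) = 204.44 mm.
c = a/β₁ = 204.44/0.829 = 246.61 mm; ε'_s = 0.003(c − d')/c = 0.0023 ≥ f_y/E_s = 0.0021, so compression steel does yield.
M_n = (A_s − A'_s) f_y (d − a/2) + A'_s f_y (d − d') = [1427580 × (795 − 102.22) + 281820 × (795 − 54)] × 10⁻⁶ = 989.00 + 208.83 = 1197.83 kN·m.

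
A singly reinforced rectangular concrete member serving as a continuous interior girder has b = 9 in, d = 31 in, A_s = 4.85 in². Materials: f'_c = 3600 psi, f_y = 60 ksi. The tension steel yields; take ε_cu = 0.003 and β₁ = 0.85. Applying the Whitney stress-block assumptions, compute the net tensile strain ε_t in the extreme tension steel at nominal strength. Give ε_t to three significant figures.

ε_t ≈ 0.00448

a = A_s f_y/(0.85 f'_c b) = 10.566 in.
β₁ = 0.85, so c = a/β₁ = 10.566/0.85 = 12.431 in.
From the linear strain diagram with ε_cu = 0.003: ε_t = 0.003 (d − c)/c = 0.003 × (31 − 12.431)/12.431 = 0.00448.
ε_t is between 0.004 and 0.005 — transition zone.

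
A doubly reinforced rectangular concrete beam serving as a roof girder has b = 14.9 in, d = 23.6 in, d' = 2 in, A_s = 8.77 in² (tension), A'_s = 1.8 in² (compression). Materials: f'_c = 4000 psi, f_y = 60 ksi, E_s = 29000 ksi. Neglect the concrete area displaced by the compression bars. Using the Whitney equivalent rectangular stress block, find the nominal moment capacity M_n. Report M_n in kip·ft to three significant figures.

M_n ≈ 873 kip·ft

Assume both steels yield.
a = (A_s − A'_s) f_y/(0.85 f'_c b) = (8.77 − 1.8) × 60/(0.85 × 4 × 14.9) = 8.255 in.
c = a/β₁ = 8.255/0.85 = 9.712 in; ε'_s = 0.003(c − d')/c = 0.0024 ≥ ε_y = 0.0021, so the compression steel yields.
M_n = (A_s − A'_s) f_y (d − a/2) + A'_s f_y (d − d') = 418.2 × (23.6 − 4.1275) + 108 × (23.6 − 2) = 8143.4 + 2332.8 = 10476.2 kip·in = 10476.2/12 = 873.02 kip·ft.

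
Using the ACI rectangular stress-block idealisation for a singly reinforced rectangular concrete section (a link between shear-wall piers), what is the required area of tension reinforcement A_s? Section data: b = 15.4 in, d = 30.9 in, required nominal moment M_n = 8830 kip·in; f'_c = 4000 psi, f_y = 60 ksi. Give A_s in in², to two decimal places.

From M_n = 0.85 f'_c a b (d − a/2):
a = d − √(d² − 2M_n/(0.85 f'_c b)) = 30.9 − √(30.9² − 2 × 8830/(0.85 × 4 × 15.4)) = 6.050 in.
A_s = 0.85 f'_c a b / f_y = 0.85 × 4 × 6.050 × 15.4 / 60 = 5.280 in².

A_s ≈ 5.28 in²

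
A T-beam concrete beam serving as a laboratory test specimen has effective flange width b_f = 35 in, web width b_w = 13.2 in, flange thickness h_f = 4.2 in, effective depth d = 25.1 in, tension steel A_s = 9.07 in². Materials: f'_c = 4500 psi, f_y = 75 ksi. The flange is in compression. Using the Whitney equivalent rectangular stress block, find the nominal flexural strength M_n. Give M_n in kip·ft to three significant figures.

M_n ≈ 1270 kip·ft

Tension: T = A_s f_y = 9.07 × 75 = 680.25 kips.
Try a within the flange: a = T/(0.85 f'_c b_f) = 680.25/(0.85 × 4.5 × 35) = 5.081 in.
a = 5.081 > h_f = 4.2 in: the block extends into the web. Split into flange-overhang and web parts.
C_f = 0.85 f'_c (b_f − b_w) h_f = 0.85 × 4.5 × (35 − 13.2) × 4.2 = 350.2 kips.
Remaining web compression depth: a_w = (T − C_f)/(0.85 f'_c b_w) = (680.25 − 350.2)/(0.85 × 4.5 × 13.2) = 6.537 in.
M_n = C_f(d − h_f/2) + (T − C_f)(d − a_w/2) = 350.2 × (25.1 − 2.1) + 330.05 × (25.1 − 3.2685) = 8054.6 + 7205.5 = 15260.1 kip·in.
M_n = 15260.1/12 = 1271.68 kip·ft.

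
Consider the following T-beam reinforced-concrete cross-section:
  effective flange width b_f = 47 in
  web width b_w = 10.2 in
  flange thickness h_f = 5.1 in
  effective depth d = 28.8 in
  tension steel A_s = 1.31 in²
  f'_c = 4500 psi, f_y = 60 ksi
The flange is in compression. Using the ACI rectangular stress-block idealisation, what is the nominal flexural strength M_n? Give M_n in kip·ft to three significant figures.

M_n ≈ 187 kip·ft

Tension: T = A_s f_y = 1.31 × 60 = 78.6 kips.
Try a within the flange: a = T/(0.85 f'_c b_f) = 78.6/(0.85 × 4.5 × 47) = 0.437 in.
Since a = 0.437 ≤ h_f = 5.1 in, the stress block lies entirely in the flange; analyse as a rectangular beam of width b_f.
M_n = T(d − a/2) = 78.6 × (28.8 − 0.2185) = 2246.5 kip·in.
M_n = 2246.5/12 = 187.21 kip·ft.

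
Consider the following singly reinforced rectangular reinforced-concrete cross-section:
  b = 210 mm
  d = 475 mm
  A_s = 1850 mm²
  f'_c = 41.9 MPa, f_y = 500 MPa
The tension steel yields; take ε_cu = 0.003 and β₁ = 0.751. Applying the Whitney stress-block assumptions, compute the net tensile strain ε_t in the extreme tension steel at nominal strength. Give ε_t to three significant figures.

a = A_s f_y/(0.85 f'_c b) = 123.68 mm.
β₁ = 0.751, so c = a/β₁ = 123.68/0.751 = 164.69 mm.
From the linear strain diagram with ε_cu = 0.003: ε_t = 0.003 (d − c)/c = 0.003 × (475 − 164.69)/164.69 = 0.00565.
Since ε_t ≥ 0.005, the section is tension-controlled.

ε_t ≈ 0.00565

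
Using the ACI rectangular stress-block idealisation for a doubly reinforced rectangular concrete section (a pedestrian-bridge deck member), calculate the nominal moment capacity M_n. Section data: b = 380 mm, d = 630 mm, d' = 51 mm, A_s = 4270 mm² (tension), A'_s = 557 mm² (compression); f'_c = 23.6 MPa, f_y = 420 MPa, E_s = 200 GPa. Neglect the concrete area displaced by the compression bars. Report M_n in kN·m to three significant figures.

Assume both tension and compression steel yield.
Net tension couple steel: A_s − A'_s = 3713 mm².
a = (A_s − A'_s) f_y / (0.85 f'_c b) = 1559460/(0.85 × 23.6 × 380) = 204.58 mm.
c = a/β₁ = 204.58/0.85 = 240.68 mm; ε'_s = 0.003(c − d')/c = 0.0024 ≥ f_y/E_s = 0.0021, so compression steel does yield.
M_n = (A_s − A'_s) f_y (d − a/2) + A'_s f_y (d − d') = [1559460 × (630 − 102.29) + 233940 × (630 − 51)] × 10⁻⁶ = 822.94 + 135.45 = 958.39 kN·m.

M_n ≈ 958 kN·m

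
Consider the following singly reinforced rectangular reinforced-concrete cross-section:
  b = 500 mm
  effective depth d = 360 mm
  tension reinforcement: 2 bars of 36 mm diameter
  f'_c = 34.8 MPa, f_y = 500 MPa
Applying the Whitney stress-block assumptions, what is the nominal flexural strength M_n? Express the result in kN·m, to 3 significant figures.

A_s = 2 × 1018 = 2036 mm².
T = A_s f_y = 2036 × 500 = 1018000 N = 1018 kN.
From C = T: a = T/(0.85 f'_c b) = 1018000/(0.85 × 34.8 × 500) = 68.83 mm.
M_n = T(d − a/2) = 1018 kN × (360 − 34.415) mm = 331.45 kN·m.

M_n ≈ 331 kN·m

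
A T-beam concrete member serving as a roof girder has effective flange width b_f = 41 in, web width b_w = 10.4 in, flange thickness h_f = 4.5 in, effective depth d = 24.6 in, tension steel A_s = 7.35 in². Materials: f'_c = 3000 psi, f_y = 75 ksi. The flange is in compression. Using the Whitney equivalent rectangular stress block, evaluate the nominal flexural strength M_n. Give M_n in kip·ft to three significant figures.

Tension: T = A_s f_y = 7.35 × 75 = 551.25 kips.
Try a within the flange: a = T/(0.85 f'_c b_f) = 551.25/(0.85 × 3 × 41) = 5.273 in.
a = 5.273 > h_f = 4.5 in: the block extends into the web. Split into flange-overhang and web parts.
C_f = 0.85 f'_c (b_f − b_w) h_f = 0.85 × 3 × (41 − 10.4) × 4.5 = 351.1 kips.
Remaining web compression depth: a_w = (T − C_f)/(0.85 f'_c b_w) = (551.25 − 351.1)/(0.85 × 3 × 10.4) = 7.547 in.
M_n = C_f(d − h_f/2) + (T − C_f)(d − a_w/2) = 351.1 × (24.6 − 2.25) + 200.15 × (24.6 − 3.7735) = 7847.1 + 4168.4 = 12015.5 kip·in.
M_n = 12015.5/12 = 1001.29 kip·ft.

M_n ≈ 1000 kip·ft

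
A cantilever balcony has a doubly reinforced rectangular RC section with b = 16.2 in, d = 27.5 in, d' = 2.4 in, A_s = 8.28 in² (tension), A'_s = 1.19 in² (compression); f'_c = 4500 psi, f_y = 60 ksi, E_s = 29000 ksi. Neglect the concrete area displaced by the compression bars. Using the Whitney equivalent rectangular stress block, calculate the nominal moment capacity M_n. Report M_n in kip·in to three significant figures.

Assume both steels yield.
a = (A_s − A'_s) f_y/(0.85 f'_c b) = (8.28 − 1.19) × 60/(0.85 × 4.5 × 16.2) = 6.865 in.
c = a/β₁ = 6.865/0.825 = 8.321 in; ε'_s = 0.003(c − d')/c = 0.0021 ≥ ε_y = 0.0021, so the compression steel yields.
M_n = (A_s − A'_s) f_y (d − a/2) + A'_s f_y (d − d') = 425.4 × (27.5 − 3.4325) + 71.4 × (27.5 − 2.4) = 10238.3 + 1792.1 = 12030.4 kip·in.

M_n ≈ 12000 kip·in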